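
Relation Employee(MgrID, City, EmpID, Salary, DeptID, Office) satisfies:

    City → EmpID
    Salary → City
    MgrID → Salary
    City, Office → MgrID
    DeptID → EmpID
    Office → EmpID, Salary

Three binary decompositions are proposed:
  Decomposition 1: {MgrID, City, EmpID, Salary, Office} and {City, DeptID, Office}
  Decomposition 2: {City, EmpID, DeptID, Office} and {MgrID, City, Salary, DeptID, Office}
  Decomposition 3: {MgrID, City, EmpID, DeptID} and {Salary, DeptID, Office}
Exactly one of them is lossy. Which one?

Decomposition 3

Decomposition 1: common = {City, Office}, closure = {MgrID, City, EmpID, Salary, Office} → lossless.
Decomposition 2: common = {City, DeptID, Office}, closure = {MgrID, City, EmpID, Salary, DeptID, Office} → lossless.
Decomposition 3: common = {DeptID}, closure = {EmpID, DeptID} → lossy.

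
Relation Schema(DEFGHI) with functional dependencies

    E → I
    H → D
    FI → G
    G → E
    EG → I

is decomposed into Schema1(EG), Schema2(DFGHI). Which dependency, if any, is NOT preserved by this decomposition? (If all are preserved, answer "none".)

Check E → I: no single fragment contains all of {EI}, and the restricted closure of {E} across the fragments never reaches {I}.
H → D is preserved.
FI → G is preserved.
G → E is preserved.
EG → I is preserved.

E → I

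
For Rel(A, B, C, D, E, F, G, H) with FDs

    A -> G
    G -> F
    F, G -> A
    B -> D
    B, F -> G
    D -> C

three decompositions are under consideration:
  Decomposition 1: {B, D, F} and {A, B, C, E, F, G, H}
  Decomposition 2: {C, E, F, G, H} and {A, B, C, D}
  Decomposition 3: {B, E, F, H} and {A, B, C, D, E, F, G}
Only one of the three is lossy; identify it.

Decomposition 2

Decomposition 1: common = {B, F}, closure = {A, B, C, D, F, G} → lossless.
Decomposition 2: common = {C}, closure = {C} → lossy.
Decomposition 3: common = {B, E, F}, closure = {A, B, C, D, E, F, G} → lossless.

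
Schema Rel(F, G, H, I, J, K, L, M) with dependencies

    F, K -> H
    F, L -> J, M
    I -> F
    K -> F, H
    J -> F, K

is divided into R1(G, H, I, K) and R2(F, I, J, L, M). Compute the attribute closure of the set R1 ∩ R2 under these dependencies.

F, I

R1 ∩ R2 = {I}.
I → F applies, adding F
Closure: {F, I}.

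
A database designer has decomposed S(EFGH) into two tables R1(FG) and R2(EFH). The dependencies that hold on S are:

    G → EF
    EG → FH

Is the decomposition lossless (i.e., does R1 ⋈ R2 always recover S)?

Common attributes: R1 ∩ R2 = {F}.
No dependency enlarges {F}, so (F)⁺ = {F}.
The closure contains neither all of R1 = {FG} nor all of R2 = {EFH}, so the common attributes are not a superkey of either fragment. The join is lossy.

No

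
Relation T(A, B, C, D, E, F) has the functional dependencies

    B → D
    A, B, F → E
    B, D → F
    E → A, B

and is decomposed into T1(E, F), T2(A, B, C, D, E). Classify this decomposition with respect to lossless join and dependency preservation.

Lossless test: (E)⁺ = {A, B, D, E, F}, which contains all of one fragment — lossless.
Dependency preservation: the restricted closure of {B, D} across the fragments never reaches {F}, so B, D → F cannot be enforced without a join — not preserved.

lossless but not dependency-preserving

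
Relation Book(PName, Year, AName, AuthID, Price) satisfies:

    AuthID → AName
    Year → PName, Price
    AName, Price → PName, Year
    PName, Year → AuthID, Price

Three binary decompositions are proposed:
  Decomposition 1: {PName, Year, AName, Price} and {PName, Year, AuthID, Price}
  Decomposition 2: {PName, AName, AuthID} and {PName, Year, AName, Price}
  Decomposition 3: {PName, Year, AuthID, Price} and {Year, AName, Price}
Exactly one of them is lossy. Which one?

Decomposition 1: common = {PName, Year, Price}, closure = {PName, Year, AName, AuthID, Price} → lossless.
Decomposition 2: common = {PName, AName}, closure = {PName, AName} → lossy.
Decomposition 3: common = {Year, Price}, closure = {PName, Year, AName, AuthID, Price} → lossless.

Decomposition 2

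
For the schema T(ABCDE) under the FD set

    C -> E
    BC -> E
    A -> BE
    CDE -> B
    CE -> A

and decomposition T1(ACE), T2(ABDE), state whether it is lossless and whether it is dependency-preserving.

Lossless test: (AE)⁺ = {ABE}, which is a superkey of neither fragment — lossy.
Dependency preservation: BC → E; CDE → B are not contained in any single fragment, but the restricted closure of each left-hand side across the fragments still reaches the right-hand side; the remaining FDs each lie inside some fragment. All dependencies are preserved.

lossy but dependency-preserving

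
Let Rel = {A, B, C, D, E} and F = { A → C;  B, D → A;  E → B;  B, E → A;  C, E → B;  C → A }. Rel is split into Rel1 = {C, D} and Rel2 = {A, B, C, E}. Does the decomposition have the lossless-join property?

Common attributes: Rel1 ∩ Rel2 = {C}.
Closure of {C}: C → A applies, adding A. So (C)⁺ = {A, C}.
The closure contains neither all of Rel1 = {C, D} nor all of Rel2 = {A, B, C, E}, so the common attributes are not a superkey of either fragment. The join is lossy.

No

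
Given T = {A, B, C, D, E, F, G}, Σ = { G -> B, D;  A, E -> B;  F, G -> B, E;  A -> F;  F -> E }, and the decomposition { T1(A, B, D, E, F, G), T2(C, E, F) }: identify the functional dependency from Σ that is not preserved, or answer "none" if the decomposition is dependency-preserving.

none

G → B, D lies within T1.
A, E → B lies within T1.
F, G → B, E lies within T1.
A → F lies within T1.
F → E lies within T1.
Every dependency is enforceable on the fragments, so the decomposition is dependency-preserving.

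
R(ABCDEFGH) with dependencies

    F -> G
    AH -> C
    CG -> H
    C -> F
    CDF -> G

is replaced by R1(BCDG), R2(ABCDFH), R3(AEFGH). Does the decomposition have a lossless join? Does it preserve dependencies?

lossy but dependency-preserving

Lossless test (chase): Rows 2 and 3 agree on F; apply F→G and equate their G entries. Rows 2 and 3 agree on AH; apply AH→C and equate their C entries. Rows 1 and 2 agree on CG; apply CG→H and equate their H entries. Rows 1 and 2 agree on C; apply C→F and equate their F entries. No row becomes fully distinguished — the join is lossy.
Dependency preservation: CG → H; CDF → G are not contained in any single fragment, but the restricted closure of each left-hand side across the fragments still reaches the right-hand side; the remaining FDs each lie inside some fragment. All dependencies are preserved.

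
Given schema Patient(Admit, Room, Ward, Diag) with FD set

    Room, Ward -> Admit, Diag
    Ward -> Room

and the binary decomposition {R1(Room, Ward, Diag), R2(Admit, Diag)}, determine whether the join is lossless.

Common attributes: R1 ∩ R2 = {Diag}.
No dependency enlarges {Diag}, so (Diag)⁺ = {Diag}.
The closure contains neither all of R1 = {Room, Ward, Diag} nor all of R2 = {Admit, Diag}, so the common attributes are not a superkey of either fragment. The join is lossy.

No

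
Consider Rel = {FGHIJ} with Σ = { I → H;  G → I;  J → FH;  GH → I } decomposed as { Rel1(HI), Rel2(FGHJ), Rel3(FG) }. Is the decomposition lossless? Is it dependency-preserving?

lossy and not dependency-preserving

Lossless test (chase): Rows 2 and 3 agree on G; apply G→I and equate their I entries. Rows 2 and 3 agree on I; apply I→H and equate their H entries. No row becomes fully distinguished — the join is lossy.
Dependency preservation: the restricted closure of {G} across the fragments never reaches {I}, so G → I cannot be enforced without a join — not preserved.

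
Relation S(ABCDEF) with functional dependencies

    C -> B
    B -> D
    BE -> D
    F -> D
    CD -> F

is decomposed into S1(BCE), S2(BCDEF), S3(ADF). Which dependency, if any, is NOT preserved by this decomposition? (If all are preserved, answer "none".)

none

C → B lies within S1.
B → D lies within S2.
BE → D lies within S2.
F → D lies within S2.
CD → F lies within S2.
Every dependency is enforceable on the fragments, so the decomposition is dependency-preserving.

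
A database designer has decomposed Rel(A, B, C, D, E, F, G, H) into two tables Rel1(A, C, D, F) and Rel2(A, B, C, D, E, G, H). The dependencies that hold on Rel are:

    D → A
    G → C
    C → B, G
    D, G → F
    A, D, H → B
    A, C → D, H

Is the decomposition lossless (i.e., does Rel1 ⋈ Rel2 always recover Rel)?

Common attributes: Rel1 ∩ Rel2 = {A, C, D}.
Closure of {A, C, D}: C → B, G applies, adding B, G; D, G → F applies, adding F; A, C → D, H applies, adding H. So (A, C, D)⁺ = {A, B, C, D, F, G, H}.
This closure contains every attribute of Rel1, so Rel1 ∩ Rel2 → Rel1. The join is lossless.

Yes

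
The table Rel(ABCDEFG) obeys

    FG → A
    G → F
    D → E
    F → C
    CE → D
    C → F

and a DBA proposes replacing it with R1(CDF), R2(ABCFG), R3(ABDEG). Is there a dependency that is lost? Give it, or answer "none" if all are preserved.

Check CE → D: no single fragment contains all of {CDE}, and the restricted closure of {CE} across the fragments never reaches {D}.
FG → A is preserved.
G → F is preserved.
D → E is preserved.
F → C is preserved.
C → F is preserved.

CE → D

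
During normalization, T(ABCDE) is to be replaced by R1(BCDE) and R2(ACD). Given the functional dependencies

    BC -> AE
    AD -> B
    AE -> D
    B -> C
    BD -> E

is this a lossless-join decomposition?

Common attributes: R1 ∩ R2 = {CD}.
No dependency enlarges {CD}, so (CD)⁺ = {CD}.
The closure contains neither all of R1 = {BCDE} nor all of R2 = {ACD}, so the common attributes are not a superkey of either fragment. The join is lossy.

No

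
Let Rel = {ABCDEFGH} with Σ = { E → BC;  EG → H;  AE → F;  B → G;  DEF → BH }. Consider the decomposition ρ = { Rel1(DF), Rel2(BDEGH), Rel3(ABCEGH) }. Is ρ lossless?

No

Chase test. Columns are ABCDEFGH; row i has aⱼ where attribute j ∈ Reli, else bᵢⱼ.
Initial tableau (one row per fragment):
  row 1: b11 b12 b13 a4 b15 a6 b17 b18
  row 2: b21 a2 b23 a4 a5 b26 a7 a8
  row 3: a1 a2 a3 b34 a5 b36 a7 a8
Rows 2 and 3 agree on E; apply E→BC and equate their BC entries.
No row becomes fully distinguished — the join is lossy.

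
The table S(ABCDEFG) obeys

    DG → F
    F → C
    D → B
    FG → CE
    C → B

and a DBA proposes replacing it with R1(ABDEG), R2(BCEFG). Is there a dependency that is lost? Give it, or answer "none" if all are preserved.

Check DG → F: no single fragment contains all of {DFG}, and the restricted closure of {DG} across the fragments never reaches {F}.
F → C is preserved.
D → B is preserved.
FG → CE is preserved.
C → B is preserved.

DG → F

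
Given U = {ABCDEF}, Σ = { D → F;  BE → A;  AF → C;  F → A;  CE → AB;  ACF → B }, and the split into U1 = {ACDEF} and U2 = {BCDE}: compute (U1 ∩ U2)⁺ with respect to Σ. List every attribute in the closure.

U1 ∩ U2 = {CDE}.
D → F applies, adding F
F → A applies, adding A
CE → AB applies, adding B
Closure: {ABCDEF}.

ABCDEF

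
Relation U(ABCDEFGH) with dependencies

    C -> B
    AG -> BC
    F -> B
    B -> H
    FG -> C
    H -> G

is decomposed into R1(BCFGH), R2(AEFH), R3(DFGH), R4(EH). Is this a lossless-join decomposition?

No

Chase test. Columns are ABCDEFGH; row i has aⱼ where attribute j ∈ Ri, else bᵢⱼ.
Initial tableau (one row per fragment):
  row 1: b11 a2 a3 b14 b15 a6 a7 a8
  row 2: a1 b22 b23 b24 a5 a6 b27 a8
  row 3: b31 b32 b33 a4 b35 a6 a7 a8
  row 4: b41 b42 b43 b44 a5 b46 b47 a8
Rows 1 and 2 agree on F; apply F→B and equate their B entries.
Rows 1 and 3 agree on F; apply F→B and equate their B entries.
Rows 1 and 3 agree on FG; apply FG→C and equate their C entries.
Rows 1 and 2 agree on H; apply H→G and equate their G entries.
Rows 1 and 4 agree on H; apply H→G and equate their G entries.
Rows 1 and 2 agree on FG; apply FG→C and equate their C entries.
No row becomes fully distinguished — the join is lossy.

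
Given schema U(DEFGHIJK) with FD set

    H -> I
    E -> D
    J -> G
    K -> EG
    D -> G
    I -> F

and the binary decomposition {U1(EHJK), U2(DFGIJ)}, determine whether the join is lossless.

No

Common attributes: U1 ∩ U2 = {J}.
Closure of {J}: J → G applies, adding G. So (J)⁺ = {GJ}.
The closure contains neither all of U1 = {EHJK} nor all of U2 = {DFGIJ}, so the common attributes are not a superkey of either fragment. The join is lossy.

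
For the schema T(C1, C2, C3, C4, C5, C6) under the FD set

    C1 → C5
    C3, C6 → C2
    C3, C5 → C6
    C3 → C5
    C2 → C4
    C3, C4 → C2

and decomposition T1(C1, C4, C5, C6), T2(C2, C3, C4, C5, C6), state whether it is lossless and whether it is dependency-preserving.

lossy but dependency-preserving

Lossless test: (C4, C5, C6)⁺ = {C4, C5, C6}, which is a superkey of neither fragment — lossy.
Dependency preservation: every FD's attributes lie within a single fragment, so each can be enforced locally — preserved.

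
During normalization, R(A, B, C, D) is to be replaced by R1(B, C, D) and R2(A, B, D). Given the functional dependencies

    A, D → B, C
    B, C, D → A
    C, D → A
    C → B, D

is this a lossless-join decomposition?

Common attributes: R1 ∩ R2 = {B, D}.
No dependency enlarges {B, D}, so (B, D)⁺ = {B, D}.
The closure contains neither all of R1 = {B, C, D} nor all of R2 = {A, B, D}, so the common attributes are not a superkey of either fragment. The join is lossy.

No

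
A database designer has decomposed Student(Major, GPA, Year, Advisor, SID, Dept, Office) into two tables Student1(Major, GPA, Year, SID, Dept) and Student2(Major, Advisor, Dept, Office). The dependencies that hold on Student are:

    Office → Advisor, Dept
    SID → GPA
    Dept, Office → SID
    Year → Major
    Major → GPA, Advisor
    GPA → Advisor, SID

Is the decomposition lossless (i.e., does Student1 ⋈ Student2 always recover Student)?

No

Common attributes: Student1 ∩ Student2 = {Major, Dept}.
Closure of {Major, Dept}: Major → GPA, Advisor applies, adding GPA, Advisor; GPA → Advisor, SID applies, adding SID. So (Major, Dept)⁺ = {Major, GPA, Advisor, SID, Dept}.
The closure contains neither all of Student1 = {Major, GPA, Year, SID, Dept} nor all of Student2 = {Major, Advisor, Dept, Office}, so the common attributes are not a superkey of either fragment. The join is lossy.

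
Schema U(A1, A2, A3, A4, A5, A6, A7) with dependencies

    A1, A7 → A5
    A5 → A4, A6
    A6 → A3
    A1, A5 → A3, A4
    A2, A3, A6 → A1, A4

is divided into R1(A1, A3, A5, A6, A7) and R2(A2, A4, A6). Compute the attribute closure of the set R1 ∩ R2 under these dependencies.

A3, A6

R1 ∩ R2 = {A6}.
A6 → A3 applies, adding A3
Closure: {A3, A6}.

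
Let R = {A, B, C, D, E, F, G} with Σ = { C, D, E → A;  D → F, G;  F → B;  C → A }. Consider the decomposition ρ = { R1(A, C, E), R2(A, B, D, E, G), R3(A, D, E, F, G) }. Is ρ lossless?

Chase test. Columns are A, B, C, D, E, F, G; row i has aⱼ where attribute j ∈ Ri, else bᵢⱼ.
Initial tableau (one row per fragment):
  row 1: a1 b12 a3 b14 a5 b16 b17
  row 2: a1 a2 b23 a4 a5 b26 a7
  row 3: a1 b32 b33 a4 a5 a6 a7
Rows 2 and 3 agree on D; apply D→F, G and equate their F, G entries.
Rows 2 and 3 agree on F; apply F→B and equate their B entries.
No row becomes fully distinguished — the join is lossy.

No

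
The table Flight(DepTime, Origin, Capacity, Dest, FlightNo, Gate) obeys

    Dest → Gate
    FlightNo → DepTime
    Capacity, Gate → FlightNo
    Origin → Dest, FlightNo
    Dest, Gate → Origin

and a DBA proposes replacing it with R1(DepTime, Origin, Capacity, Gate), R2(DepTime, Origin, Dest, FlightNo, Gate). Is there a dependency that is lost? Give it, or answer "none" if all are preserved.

Check Capacity, Gate → FlightNo: no single fragment contains all of {Capacity, FlightNo, Gate}, and the restricted closure of {Capacity, Gate} across the fragments never reaches {FlightNo}.
Dest → Gate is preserved.
FlightNo → DepTime is preserved.
Origin → Dest, FlightNo is preserved.
Dest, Gate → Origin is preserved.

Capacity, Gate → FlightNo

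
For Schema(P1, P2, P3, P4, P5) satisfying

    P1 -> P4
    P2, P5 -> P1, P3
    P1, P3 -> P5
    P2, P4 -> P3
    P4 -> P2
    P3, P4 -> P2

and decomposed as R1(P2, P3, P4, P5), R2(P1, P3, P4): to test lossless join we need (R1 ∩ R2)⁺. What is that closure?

P2, P3, P4

R1 ∩ R2 = {P3, P4}.
P4 → P2 applies, adding P2
Closure: {P2, P3, P4}.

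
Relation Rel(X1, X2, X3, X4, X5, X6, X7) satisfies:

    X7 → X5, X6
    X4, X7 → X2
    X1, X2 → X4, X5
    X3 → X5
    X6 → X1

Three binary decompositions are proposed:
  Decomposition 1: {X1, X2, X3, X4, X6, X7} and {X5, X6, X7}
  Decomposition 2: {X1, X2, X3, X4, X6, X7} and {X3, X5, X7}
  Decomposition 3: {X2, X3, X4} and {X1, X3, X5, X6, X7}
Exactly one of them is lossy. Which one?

Decomposition 3

Decomposition 1: common = {X6, X7}, closure = {X1, X5, X6, X7} → lossless.
Decomposition 2: common = {X3, X7}, closure = {X1, X3, X5, X6, X7} → lossless.
Decomposition 3: common = {X3}, closure = {X3, X5} → lossy.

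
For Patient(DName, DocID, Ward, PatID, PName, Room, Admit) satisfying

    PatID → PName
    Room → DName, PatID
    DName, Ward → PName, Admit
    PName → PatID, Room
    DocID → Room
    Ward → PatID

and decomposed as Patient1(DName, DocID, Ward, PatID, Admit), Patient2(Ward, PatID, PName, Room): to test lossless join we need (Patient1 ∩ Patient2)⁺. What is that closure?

Patient1 ∩ Patient2 = {Ward, PatID}.
PatID → PName applies, adding PName
PName → PatID, Room applies, adding Room
Room → DName, PatID applies, adding DName
DName, Ward → PName, Admit applies, adding Admit
Closure: {DName, Ward, PatID, PName, Room, Admit}.

DName, Ward, PatID, PName, Room, Admit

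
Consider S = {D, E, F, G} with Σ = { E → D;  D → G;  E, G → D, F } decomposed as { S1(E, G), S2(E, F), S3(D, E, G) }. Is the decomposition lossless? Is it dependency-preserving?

Lossless test (chase): Rows 1 and 2 agree on E; apply E→D and equate their D entries. Rows 1 and 3 agree on E; apply E→D and equate their D entries. Rows 1 and 2 agree on D; apply D→G and equate their G entries. Rows 1 and 2 agree on E, G; apply E, G→D, F and equate their D, F entries. Rows 1 and 3 agree on E, G; apply E, G→D, F and equate their D, F entries. Row 1 is now all distinguished symbols — the join is lossless.
Dependency preservation: E, G → D, F is not contained in any single fragment, but the restricted closure of its left-hand side across the fragments still reaches the right-hand side; the remaining FDs each lie inside some fragment. All dependencies are preserved.

lossless and dependency-preserving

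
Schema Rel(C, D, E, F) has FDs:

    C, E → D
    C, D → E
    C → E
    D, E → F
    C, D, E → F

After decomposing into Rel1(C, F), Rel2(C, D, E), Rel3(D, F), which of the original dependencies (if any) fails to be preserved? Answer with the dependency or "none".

D, E → F

Check D, E → F: no single fragment contains all of {D, E, F}, and the restricted closure of {D, E} across the fragments never reaches {F}.
C, E → D is preserved.
C, D → E is preserved.
C → E is preserved.
C, D, E → F is preserved.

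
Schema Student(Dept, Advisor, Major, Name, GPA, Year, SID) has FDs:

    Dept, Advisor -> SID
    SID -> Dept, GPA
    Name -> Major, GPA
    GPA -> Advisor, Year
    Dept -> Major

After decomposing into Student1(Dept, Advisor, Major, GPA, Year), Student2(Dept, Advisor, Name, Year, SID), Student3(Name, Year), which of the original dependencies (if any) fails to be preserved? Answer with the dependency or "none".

Name -> Major, GPA

Check Name → Major, GPA: no single fragment contains all of {Major, Name, GPA}, and the restricted closure of {Name} across the fragments never reaches {Major, GPA}.
Dept, Advisor → SID is preserved.
SID → Dept, GPA is preserved.
GPA → Advisor, Year is preserved.
Dept → Major is preserved.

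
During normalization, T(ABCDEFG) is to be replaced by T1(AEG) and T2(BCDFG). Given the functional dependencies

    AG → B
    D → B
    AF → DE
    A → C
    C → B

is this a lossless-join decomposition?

No

Common attributes: T1 ∩ T2 = {G}.
No dependency enlarges {G}, so (G)⁺ = {G}.
The closure contains neither all of T1 = {AEG} nor all of T2 = {BCDFG}, so the common attributes are not a superkey of either fragment. The join is lossy.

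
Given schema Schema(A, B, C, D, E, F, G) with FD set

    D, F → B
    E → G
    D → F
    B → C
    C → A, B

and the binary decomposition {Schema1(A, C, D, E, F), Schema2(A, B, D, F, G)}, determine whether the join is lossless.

Common attributes: Schema1 ∩ Schema2 = {A, D, F}.
Closure of {A, D, F}: D, F → B applies, adding B; B → C applies, adding C. So (A, D, F)⁺ = {A, B, C, D, F}.
The closure contains neither all of Schema1 = {A, C, D, E, F} nor all of Schema2 = {A, B, D, F, G}, so the common attributes are not a superkey of either fragment. The join is lossy.

No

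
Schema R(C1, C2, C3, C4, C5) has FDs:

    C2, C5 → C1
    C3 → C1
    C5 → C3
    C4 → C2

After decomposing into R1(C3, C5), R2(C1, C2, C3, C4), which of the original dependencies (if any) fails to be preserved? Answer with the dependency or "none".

none

C2, C5 → C1: restricted closure across fragments reaches C1.
C3 → C1 lies within R2.
C5 → C3 lies within R1.
C4 → C2 lies within R2.
Every dependency is enforceable on the fragments, so the decomposition is dependency-preserving.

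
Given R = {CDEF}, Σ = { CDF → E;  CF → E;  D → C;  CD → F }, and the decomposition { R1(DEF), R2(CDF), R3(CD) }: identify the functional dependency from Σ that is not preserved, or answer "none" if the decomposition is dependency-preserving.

Check CF → E: no single fragment contains all of {CEF}, and the restricted closure of {CF} across the fragments never reaches {E}.
CDF → E is preserved.
D → C is preserved.
CD → F is preserved.

CF → E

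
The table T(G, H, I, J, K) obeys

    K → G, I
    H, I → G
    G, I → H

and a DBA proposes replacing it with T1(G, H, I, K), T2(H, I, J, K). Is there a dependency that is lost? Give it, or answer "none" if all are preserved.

K → G, I lies within T1.
H, I → G lies within T1.
G, I → H lies within T1.
Every dependency is enforceable on the fragments, so the decomposition is dependency-preserving.

none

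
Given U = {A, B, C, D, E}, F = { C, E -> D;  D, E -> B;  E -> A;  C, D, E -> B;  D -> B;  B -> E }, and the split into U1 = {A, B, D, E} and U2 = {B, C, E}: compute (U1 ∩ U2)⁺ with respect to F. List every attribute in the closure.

U1 ∩ U2 = {B, E}.
E → A applies, adding A
Closure: {A, B, E}.

A, B, E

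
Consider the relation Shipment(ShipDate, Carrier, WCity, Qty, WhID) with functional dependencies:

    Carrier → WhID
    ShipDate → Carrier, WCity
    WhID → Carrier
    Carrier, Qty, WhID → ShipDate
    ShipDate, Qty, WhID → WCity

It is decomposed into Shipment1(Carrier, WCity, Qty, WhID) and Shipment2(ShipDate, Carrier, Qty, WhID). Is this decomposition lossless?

Common attributes: Shipment1 ∩ Shipment2 = {Carrier, Qty, WhID}.
Closure of {Carrier, Qty, WhID}: Carrier, Qty, WhID → ShipDate applies, adding ShipDate; ShipDate, Qty, WhID → WCity applies, adding WCity. So (Carrier, Qty, WhID)⁺ = {ShipDate, Carrier, WCity, Qty, WhID}.
This closure contains every attribute of Shipment1, so Shipment1 ∩ Shipment2 → Shipment1. The join is lossless.

Yes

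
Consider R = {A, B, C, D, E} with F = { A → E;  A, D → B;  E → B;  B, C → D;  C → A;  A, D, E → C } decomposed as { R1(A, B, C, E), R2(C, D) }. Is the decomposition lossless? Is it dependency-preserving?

lossless but not dependency-preserving

Lossless test: (C)⁺ = {A, B, C, D, E}, which contains all of one fragment — lossless.
Dependency preservation: the restricted closure of {A, D, E} across the fragments never reaches {C}, so A, D, E → C cannot be enforced without a join — not preserved.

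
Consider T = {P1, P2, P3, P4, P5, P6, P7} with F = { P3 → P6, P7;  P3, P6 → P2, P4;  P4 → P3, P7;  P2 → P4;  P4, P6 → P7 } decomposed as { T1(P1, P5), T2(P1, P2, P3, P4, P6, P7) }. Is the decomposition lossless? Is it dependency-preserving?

lossy but dependency-preserving

Lossless test: (P1)⁺ = {P1}, which is a superkey of neither fragment — lossy.
Dependency preservation: every FD's attributes lie within a single fragment, so each can be enforced locally — preserved.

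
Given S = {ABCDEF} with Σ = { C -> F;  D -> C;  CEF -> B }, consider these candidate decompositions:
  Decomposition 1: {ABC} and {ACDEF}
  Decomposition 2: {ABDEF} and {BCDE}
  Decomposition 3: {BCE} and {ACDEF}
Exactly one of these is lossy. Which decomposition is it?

Decomposition 1

Decomposition 1: common = {AC}, closure = {ACF} → lossy.
Decomposition 2: common = {BDE}, closure = {BCDEF} → lossless.
Decomposition 3: common = {CE}, closure = {BCEF} → lossless.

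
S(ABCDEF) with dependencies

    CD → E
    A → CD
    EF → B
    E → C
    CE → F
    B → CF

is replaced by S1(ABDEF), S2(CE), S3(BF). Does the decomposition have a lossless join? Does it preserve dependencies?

lossless but not dependency-preserving

Lossless test (chase): Rows 1 and 2 agree on E; apply E→C and equate their C entries. Rows 1 and 2 agree on CE; apply CE→F and equate their F entries. Rows 1 and 3 agree on B; apply B→CF and equate their CF entries. Rows 1 and 2 agree on EF; apply EF→B and equate their B entries. Row 1 is now all distinguished symbols — the join is lossless.
Dependency preservation: the restricted closure of {CD} across the fragments never reaches {E}, so CD → E cannot be enforced without a join — not preserved.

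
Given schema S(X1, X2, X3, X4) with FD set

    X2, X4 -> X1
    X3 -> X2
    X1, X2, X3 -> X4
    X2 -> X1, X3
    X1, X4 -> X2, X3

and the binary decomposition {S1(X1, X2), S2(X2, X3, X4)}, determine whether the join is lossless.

Yes

Common attributes: S1 ∩ S2 = {X2}.
Closure of {X2}: X2 → X1, X3 applies, adding X1, X3; X1, X2, X3 → X4 applies, adding X4. So (X2)⁺ = {X1, X2, X3, X4}.
This closure contains every attribute of S1, so S1 ∩ S2 → S1. The join is lossless.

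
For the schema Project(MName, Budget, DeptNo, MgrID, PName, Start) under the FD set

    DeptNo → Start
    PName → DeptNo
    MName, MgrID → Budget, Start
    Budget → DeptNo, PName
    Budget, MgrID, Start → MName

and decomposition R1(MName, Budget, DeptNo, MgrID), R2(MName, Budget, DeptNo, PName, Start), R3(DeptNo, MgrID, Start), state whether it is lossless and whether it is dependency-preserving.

lossless and dependency-preserving

Lossless test (chase): Rows 1 and 2 agree on DeptNo; apply DeptNo→Start and equate their Start entries. Rows 1 and 2 agree on Budget; apply Budget→DeptNo, PName and equate their DeptNo, PName entries. Row 1 is now all distinguished symbols — the join is lossless.
Dependency preservation: MName, MgrID → Budget, Start; Budget, MgrID, Start → MName are not contained in any single fragment, but the restricted closure of each left-hand side across the fragments still reaches the right-hand side; the remaining FDs each lie inside some fragment. All dependencies are preserved.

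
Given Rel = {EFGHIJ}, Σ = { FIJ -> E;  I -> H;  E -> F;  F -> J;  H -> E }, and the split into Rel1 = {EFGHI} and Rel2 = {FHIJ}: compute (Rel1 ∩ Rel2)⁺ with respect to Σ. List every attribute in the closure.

Rel1 ∩ Rel2 = {FHI}.
F → J applies, adding J
H → E applies, adding E
Closure: {EFHIJ}.

EFHIJ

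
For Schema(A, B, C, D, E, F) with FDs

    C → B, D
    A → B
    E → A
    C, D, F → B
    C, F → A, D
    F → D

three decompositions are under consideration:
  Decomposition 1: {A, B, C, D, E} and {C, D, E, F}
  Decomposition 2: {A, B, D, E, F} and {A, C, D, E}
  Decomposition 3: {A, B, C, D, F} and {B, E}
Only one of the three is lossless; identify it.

Decomposition 1

Decomposition 1: common = {C, D, E}, closure = {A, B, C, D, E} → lossless.
Decomposition 2: common = {A, D, E}, closure = {A, B, D, E} → lossy.
Decomposition 3: common = {B}, closure = {B} → lossy.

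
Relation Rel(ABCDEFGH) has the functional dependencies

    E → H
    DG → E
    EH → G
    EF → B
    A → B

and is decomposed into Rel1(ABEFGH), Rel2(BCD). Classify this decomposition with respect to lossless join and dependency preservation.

lossy and not dependency-preserving

Lossless test: (B)⁺ = {B}, which is a superkey of neither fragment — lossy.
Dependency preservation: the restricted closure of {DG} across the fragments never reaches {E}, so DG → E cannot be enforced without a join — not preserved.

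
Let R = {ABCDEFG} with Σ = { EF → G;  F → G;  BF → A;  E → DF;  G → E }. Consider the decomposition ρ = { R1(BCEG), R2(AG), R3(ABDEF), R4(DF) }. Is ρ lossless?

Chase test. Columns are ABCDEFG; row i has aⱼ where attribute j ∈ Ri, else bᵢⱼ.
Initial tableau (one row per fragment):
  row 1: b11 a2 a3 b14 a5 b16 a7
  row 2: a1 b22 b23 b24 b25 b26 a7
  row 3: a1 a2 b33 a4 a5 a6 b37
  row 4: b41 b42 b43 a4 b45 a6 b47
Rows 3 and 4 agree on F; apply F→G and equate their G entries.
Rows 1 and 3 agree on E; apply E→DF and equate their DF entries.
Rows 1 and 2 agree on G; apply G→E and equate their E entries.
Rows 3 and 4 agree on G; apply G→E and equate their E entries.
Rows 1 and 3 agree on EF; apply EF→G and equate their G entries.
Rows 1 and 3 agree on BF; apply BF→A and equate their A entries.
Rows 1 and 2 agree on E; apply E→DF and equate their DF entries.
Row 1 is now all distinguished symbols — the join is lossless.

Yes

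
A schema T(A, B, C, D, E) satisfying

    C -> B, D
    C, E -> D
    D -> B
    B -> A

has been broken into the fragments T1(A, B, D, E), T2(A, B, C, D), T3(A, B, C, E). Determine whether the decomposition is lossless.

Yes

Chase test. Columns are A, B, C, D, E; row i has aⱼ where attribute j ∈ Ti, else bᵢⱼ.
Initial tableau (one row per fragment):
  row 1: a1 a2 b13 a4 a5
  row 2: a1 a2 a3 a4 b25
  row 3: a1 a2 a3 b34 a5
Rows 2 and 3 agree on C; apply C→B, D and equate their B, D entries.
Row 3 is now all distinguished symbols — the join is lossless.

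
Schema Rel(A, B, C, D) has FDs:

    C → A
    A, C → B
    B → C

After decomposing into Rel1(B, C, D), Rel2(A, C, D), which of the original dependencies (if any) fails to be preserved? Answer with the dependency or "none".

none

C → A lies within Rel2.
A, C → B: restricted closure across fragments reaches B.
B → C lies within Rel1.
Every dependency is enforceable on the fragments, so the decomposition is dependency-preserving.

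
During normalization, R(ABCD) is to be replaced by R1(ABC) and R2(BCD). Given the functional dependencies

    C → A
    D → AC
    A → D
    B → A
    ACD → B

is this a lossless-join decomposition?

Common attributes: R1 ∩ R2 = {BC}.
Closure of {BC}: C → A applies, adding A; A → D applies, adding D. So (BC)⁺ = {ABCD}.
This closure contains every attribute of R1, so R1 ∩ R2 → R1. The join is lossless.

Yes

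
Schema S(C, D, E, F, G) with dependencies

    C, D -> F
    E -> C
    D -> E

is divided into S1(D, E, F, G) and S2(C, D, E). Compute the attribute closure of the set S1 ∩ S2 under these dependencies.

C, D, E, F

S1 ∩ S2 = {D, E}.
E → C applies, adding C
C, D → F applies, adding F
Closure: {C, D, E, F}.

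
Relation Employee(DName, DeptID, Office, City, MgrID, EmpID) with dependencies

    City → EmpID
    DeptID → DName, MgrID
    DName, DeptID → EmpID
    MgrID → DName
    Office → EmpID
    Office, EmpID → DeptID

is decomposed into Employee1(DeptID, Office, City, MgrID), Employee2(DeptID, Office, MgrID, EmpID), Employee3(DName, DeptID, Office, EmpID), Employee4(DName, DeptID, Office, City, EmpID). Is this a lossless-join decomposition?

Chase test. Columns are DName, DeptID, Office, City, MgrID, EmpID; row i has aⱼ where attribute j ∈ Employeei, else bᵢⱼ.
Initial tableau (one row per fragment):
  row 1: b11 a2 a3 a4 a5 b16
  row 2: b21 a2 a3 b24 a5 a6
  row 3: a1 a2 a3 b34 b35 a6
  row 4: a1 a2 a3 a4 b45 a6
Rows 1 and 4 agree on City; apply City→EmpID and equate their EmpID entries.
Rows 1 and 2 agree on DeptID; apply DeptID→DName, MgrID and equate their DName, MgrID entries.
Rows 1 and 3 agree on DeptID; apply DeptID→DName, MgrID and equate their DName, MgrID entries.
Rows 1 and 4 agree on DeptID; apply DeptID→DName, MgrID and equate their DName, MgrID entries.
Row 1 is now all distinguished symbols — the join is lossless.

Yes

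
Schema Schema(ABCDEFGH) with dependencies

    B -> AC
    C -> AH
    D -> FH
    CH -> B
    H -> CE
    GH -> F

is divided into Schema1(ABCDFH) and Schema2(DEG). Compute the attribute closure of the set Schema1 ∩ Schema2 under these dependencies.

Schema1 ∩ Schema2 = {D}.
D → FH applies, adding FH
H → CE applies, adding CE
C → AH applies, adding A
CH → B applies, adding B
Closure: {ABCDEFH}.

ABCDEFH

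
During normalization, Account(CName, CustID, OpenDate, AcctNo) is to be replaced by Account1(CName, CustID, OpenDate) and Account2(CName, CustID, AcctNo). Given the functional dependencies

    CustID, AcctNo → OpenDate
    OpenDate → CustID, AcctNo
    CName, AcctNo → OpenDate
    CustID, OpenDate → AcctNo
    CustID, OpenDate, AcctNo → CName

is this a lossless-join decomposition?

No

Common attributes: Account1 ∩ Account2 = {CName, CustID}.
No dependency enlarges {CName, CustID}, so (CName, CustID)⁺ = {CName, CustID}.
The closure contains neither all of Account1 = {CName, CustID, OpenDate} nor all of Account2 = {CName, CustID, AcctNo}, so the common attributes are not a superkey of either fragment. The join is lossy.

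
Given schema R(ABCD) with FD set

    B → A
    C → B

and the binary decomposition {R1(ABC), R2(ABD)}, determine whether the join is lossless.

No

Common attributes: R1 ∩ R2 = {AB}.
No dependency enlarges {AB}, so (AB)⁺ = {AB}.
The closure contains neither all of R1 = {ABC} nor all of R2 = {ABD}, so the common attributes are not a superkey of either fragment. The join is lossy.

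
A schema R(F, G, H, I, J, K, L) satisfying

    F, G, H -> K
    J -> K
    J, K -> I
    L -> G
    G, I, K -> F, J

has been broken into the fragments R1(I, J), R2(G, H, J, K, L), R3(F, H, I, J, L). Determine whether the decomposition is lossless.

Chase test. Columns are F, G, H, I, J, K, L; row i has aⱼ where attribute j ∈ Ri, else bᵢⱼ.
Initial tableau (one row per fragment):
  row 1: b11 b12 b13 a4 a5 b16 b17
  row 2: b21 a2 a3 b24 a5 a6 a7
  row 3: a1 b32 a3 a4 a5 b36 a7
Rows 1 and 2 agree on J; apply J→K and equate their K entries.
Rows 1 and 3 agree on J; apply J→K and equate their K entries.
Rows 1 and 2 agree on J, K; apply J, K→I and equate their I entries.
Rows 2 and 3 agree on L; apply L→G and equate their G entries.
Rows 2 and 3 agree on G, I, K; apply G, I, K→F, J and equate their F, J entries.
Row 2 is now all distinguished symbols — the join is lossless.

Yes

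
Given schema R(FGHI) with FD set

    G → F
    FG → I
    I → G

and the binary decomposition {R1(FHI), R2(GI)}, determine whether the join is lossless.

Yes

Common attributes: R1 ∩ R2 = {I}.
Closure of {I}: I → G applies, adding G; G → F applies, adding F. So (I)⁺ = {FGI}.
This closure contains every attribute of R2, so R1 ∩ R2 → R2. The join is lossless.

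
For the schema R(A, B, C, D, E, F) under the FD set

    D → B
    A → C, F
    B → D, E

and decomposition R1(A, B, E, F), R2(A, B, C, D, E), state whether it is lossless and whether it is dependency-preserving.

lossless and dependency-preserving

Lossless test: (A, B, E)⁺ = {A, B, C, D, E, F}, which contains all of one fragment — lossless.
Dependency preservation: A → C, F is not contained in any single fragment, but the restricted closure of its left-hand side across the fragments still reaches the right-hand side; the remaining FDs each lie inside some fragment. All dependencies are preserved.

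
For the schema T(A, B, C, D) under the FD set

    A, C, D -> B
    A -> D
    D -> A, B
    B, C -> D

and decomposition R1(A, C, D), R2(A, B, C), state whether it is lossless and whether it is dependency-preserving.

Lossless test: (A, C)⁺ = {A, B, C, D}, which contains all of one fragment — lossless.
Dependency preservation: A, C, D → B; D → A, B; B, C → D are not contained in any single fragment, but the restricted closure of each left-hand side across the fragments still reaches the right-hand side; the remaining FDs each lie inside some fragment. All dependencies are preserved.

lossless and dependency-preserving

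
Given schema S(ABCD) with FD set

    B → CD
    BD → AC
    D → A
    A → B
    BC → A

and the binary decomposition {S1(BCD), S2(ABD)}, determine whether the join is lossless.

Yes

Common attributes: S1 ∩ S2 = {BD}.
Closure of {BD}: B → CD applies, adding C; BD → AC applies, adding A. So (BD)⁺ = {ABCD}.
This closure contains every attribute of S1, so S1 ∩ S2 → S1. The join is lossless.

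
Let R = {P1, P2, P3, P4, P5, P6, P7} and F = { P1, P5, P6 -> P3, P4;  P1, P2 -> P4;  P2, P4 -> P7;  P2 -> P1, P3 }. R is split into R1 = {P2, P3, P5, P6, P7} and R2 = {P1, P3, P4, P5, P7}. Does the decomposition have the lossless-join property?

No

Common attributes: R1 ∩ R2 = {P3, P5, P7}.
No dependency enlarges {P3, P5, P7}, so (P3, P5, P7)⁺ = {P3, P5, P7}.
The closure contains neither all of R1 = {P2, P3, P5, P6, P7} nor all of R2 = {P1, P3, P4, P5, P7}, so the common attributes are not a superkey of either fragment. The join is lossy.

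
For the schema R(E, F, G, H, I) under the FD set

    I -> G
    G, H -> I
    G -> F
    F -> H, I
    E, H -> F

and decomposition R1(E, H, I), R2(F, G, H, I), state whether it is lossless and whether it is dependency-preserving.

Lossless test: (H, I)⁺ = {F, G, H, I}, which contains all of one fragment — lossless.
Dependency preservation: E, H → F is not contained in any single fragment, but the restricted closure of its left-hand side across the fragments still reaches the right-hand side; the remaining FDs each lie inside some fragment. All dependencies are preserved.

lossless and dependency-preserving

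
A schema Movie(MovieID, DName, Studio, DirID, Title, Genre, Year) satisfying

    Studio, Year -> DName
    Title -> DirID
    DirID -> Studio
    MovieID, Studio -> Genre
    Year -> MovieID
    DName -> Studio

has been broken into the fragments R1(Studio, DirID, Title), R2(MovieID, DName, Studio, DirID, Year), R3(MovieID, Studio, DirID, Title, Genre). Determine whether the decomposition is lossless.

No

Chase test. Columns are MovieID, DName, Studio, DirID, Title, Genre, Year; row i has aⱼ where attribute j ∈ Ri, else bᵢⱼ.
Initial tableau (one row per fragment):
  row 1: b11 b12 a3 a4 a5 b16 b17
  row 2: a1 a2 a3 a4 b25 b26 a7
  row 3: a1 b32 a3 a4 a5 a6 b37
Rows 2 and 3 agree on MovieID, Studio; apply MovieID, Studio→Genre and equate their Genre entries.
No row becomes fully distinguished — the join is lossy.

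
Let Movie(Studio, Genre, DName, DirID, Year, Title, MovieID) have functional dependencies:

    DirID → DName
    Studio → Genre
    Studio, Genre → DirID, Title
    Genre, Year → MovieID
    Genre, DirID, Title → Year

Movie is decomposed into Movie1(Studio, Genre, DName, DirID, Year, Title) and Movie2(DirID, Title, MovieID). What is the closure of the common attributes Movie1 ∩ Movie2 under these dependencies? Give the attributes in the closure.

Movie1 ∩ Movie2 = {DirID, Title}.
DirID → DName applies, adding DName
Closure: {DName, DirID, Title}.

DName, DirID, Title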